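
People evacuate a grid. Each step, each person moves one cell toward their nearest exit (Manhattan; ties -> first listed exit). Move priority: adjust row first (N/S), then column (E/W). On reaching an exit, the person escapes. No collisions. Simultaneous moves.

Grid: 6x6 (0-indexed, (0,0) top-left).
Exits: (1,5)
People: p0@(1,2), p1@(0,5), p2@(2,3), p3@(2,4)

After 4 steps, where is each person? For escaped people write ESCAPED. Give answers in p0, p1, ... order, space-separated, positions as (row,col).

Step 1: p0:(1,2)->(1,3) | p1:(0,5)->(1,5)->EXIT | p2:(2,3)->(1,3) | p3:(2,4)->(1,4)
Step 2: p0:(1,3)->(1,4) | p1:escaped | p2:(1,3)->(1,4) | p3:(1,4)->(1,5)->EXIT
Step 3: p0:(1,4)->(1,5)->EXIT | p1:escaped | p2:(1,4)->(1,5)->EXIT | p3:escaped

ESCAPED ESCAPED ESCAPED ESCAPED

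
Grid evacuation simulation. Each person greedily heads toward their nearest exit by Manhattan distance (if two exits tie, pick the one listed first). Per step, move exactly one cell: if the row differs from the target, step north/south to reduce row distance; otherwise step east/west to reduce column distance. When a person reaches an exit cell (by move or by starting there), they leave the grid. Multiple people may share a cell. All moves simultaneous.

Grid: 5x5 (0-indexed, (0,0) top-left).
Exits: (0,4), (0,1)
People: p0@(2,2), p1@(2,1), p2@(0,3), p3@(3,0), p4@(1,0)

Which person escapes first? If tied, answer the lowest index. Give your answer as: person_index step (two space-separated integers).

Answer: 2 1

Derivation:
Step 1: p0:(2,2)->(1,2) | p1:(2,1)->(1,1) | p2:(0,3)->(0,4)->EXIT | p3:(3,0)->(2,0) | p4:(1,0)->(0,0)
Step 2: p0:(1,2)->(0,2) | p1:(1,1)->(0,1)->EXIT | p2:escaped | p3:(2,0)->(1,0) | p4:(0,0)->(0,1)->EXIT
Step 3: p0:(0,2)->(0,1)->EXIT | p1:escaped | p2:escaped | p3:(1,0)->(0,0) | p4:escaped
Step 4: p0:escaped | p1:escaped | p2:escaped | p3:(0,0)->(0,1)->EXIT | p4:escaped
Exit steps: [3, 2, 1, 4, 2]
First to escape: p2 at step 1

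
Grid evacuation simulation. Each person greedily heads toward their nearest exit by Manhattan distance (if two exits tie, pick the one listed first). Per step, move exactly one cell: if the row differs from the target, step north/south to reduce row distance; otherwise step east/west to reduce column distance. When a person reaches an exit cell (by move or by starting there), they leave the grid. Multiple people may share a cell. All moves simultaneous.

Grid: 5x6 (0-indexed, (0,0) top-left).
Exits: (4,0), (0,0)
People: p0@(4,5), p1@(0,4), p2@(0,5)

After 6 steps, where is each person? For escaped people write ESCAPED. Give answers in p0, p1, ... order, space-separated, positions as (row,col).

Step 1: p0:(4,5)->(4,4) | p1:(0,4)->(0,3) | p2:(0,5)->(0,4)
Step 2: p0:(4,4)->(4,3) | p1:(0,3)->(0,2) | p2:(0,4)->(0,3)
Step 3: p0:(4,3)->(4,2) | p1:(0,2)->(0,1) | p2:(0,3)->(0,2)
Step 4: p0:(4,2)->(4,1) | p1:(0,1)->(0,0)->EXIT | p2:(0,2)->(0,1)
Step 5: p0:(4,1)->(4,0)->EXIT | p1:escaped | p2:(0,1)->(0,0)->EXIT

ESCAPED ESCAPED ESCAPED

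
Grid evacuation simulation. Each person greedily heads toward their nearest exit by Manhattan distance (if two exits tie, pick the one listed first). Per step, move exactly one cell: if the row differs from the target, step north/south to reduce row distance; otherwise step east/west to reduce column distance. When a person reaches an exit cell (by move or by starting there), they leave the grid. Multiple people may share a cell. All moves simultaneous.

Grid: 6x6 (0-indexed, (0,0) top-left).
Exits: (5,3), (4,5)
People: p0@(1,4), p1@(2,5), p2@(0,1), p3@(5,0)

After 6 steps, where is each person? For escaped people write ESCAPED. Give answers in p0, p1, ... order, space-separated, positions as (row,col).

Step 1: p0:(1,4)->(2,4) | p1:(2,5)->(3,5) | p2:(0,1)->(1,1) | p3:(5,0)->(5,1)
Step 2: p0:(2,4)->(3,4) | p1:(3,5)->(4,5)->EXIT | p2:(1,1)->(2,1) | p3:(5,1)->(5,2)
Step 3: p0:(3,4)->(4,4) | p1:escaped | p2:(2,1)->(3,1) | p3:(5,2)->(5,3)->EXIT
Step 4: p0:(4,4)->(4,5)->EXIT | p1:escaped | p2:(3,1)->(4,1) | p3:escaped
Step 5: p0:escaped | p1:escaped | p2:(4,1)->(5,1) | p3:escaped
Step 6: p0:escaped | p1:escaped | p2:(5,1)->(5,2) | p3:escaped

ESCAPED ESCAPED (5,2) ESCAPED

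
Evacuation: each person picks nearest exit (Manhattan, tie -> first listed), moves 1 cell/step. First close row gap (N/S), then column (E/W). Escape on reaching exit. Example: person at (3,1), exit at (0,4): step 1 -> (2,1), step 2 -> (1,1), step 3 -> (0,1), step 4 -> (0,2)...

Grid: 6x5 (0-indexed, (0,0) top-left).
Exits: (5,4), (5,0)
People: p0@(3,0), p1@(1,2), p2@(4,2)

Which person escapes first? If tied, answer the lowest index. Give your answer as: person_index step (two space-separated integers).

Answer: 0 2

Derivation:
Step 1: p0:(3,0)->(4,0) | p1:(1,2)->(2,2) | p2:(4,2)->(5,2)
Step 2: p0:(4,0)->(5,0)->EXIT | p1:(2,2)->(3,2) | p2:(5,2)->(5,3)
Step 3: p0:escaped | p1:(3,2)->(4,2) | p2:(5,3)->(5,4)->EXIT
Step 4: p0:escaped | p1:(4,2)->(5,2) | p2:escaped
Step 5: p0:escaped | p1:(5,2)->(5,3) | p2:escaped
Step 6: p0:escaped | p1:(5,3)->(5,4)->EXIT | p2:escaped
Exit steps: [2, 6, 3]
First to escape: p0 at step 2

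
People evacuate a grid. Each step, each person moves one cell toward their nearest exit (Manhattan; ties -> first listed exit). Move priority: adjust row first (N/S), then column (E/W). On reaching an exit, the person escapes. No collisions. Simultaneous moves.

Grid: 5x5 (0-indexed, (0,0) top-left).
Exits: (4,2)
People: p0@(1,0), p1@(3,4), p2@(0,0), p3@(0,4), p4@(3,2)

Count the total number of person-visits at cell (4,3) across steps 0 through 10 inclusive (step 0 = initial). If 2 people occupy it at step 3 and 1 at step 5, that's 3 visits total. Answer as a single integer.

Answer: 2

Derivation:
Step 0: p0@(1,0) p1@(3,4) p2@(0,0) p3@(0,4) p4@(3,2) -> at (4,3): 0 [-], cum=0
Step 1: p0@(2,0) p1@(4,4) p2@(1,0) p3@(1,4) p4@ESC -> at (4,3): 0 [-], cum=0
Step 2: p0@(3,0) p1@(4,3) p2@(2,0) p3@(2,4) p4@ESC -> at (4,3): 1 [p1], cum=1
Step 3: p0@(4,0) p1@ESC p2@(3,0) p3@(3,4) p4@ESC -> at (4,3): 0 [-], cum=1
Step 4: p0@(4,1) p1@ESC p2@(4,0) p3@(4,4) p4@ESC -> at (4,3): 0 [-], cum=1
Step 5: p0@ESC p1@ESC p2@(4,1) p3@(4,3) p4@ESC -> at (4,3): 1 [p3], cum=2
Step 6: p0@ESC p1@ESC p2@ESC p3@ESC p4@ESC -> at (4,3): 0 [-], cum=2
Total visits = 2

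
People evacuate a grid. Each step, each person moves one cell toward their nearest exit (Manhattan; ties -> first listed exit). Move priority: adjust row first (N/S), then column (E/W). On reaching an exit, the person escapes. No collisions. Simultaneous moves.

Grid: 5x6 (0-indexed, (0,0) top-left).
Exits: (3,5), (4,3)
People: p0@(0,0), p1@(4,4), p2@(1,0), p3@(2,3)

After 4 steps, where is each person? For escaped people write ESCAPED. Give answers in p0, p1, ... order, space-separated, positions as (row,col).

Step 1: p0:(0,0)->(1,0) | p1:(4,4)->(4,3)->EXIT | p2:(1,0)->(2,0) | p3:(2,3)->(3,3)
Step 2: p0:(1,0)->(2,0) | p1:escaped | p2:(2,0)->(3,0) | p3:(3,3)->(4,3)->EXIT
Step 3: p0:(2,0)->(3,0) | p1:escaped | p2:(3,0)->(4,0) | p3:escaped
Step 4: p0:(3,0)->(4,0) | p1:escaped | p2:(4,0)->(4,1) | p3:escaped

(4,0) ESCAPED (4,1) ESCAPED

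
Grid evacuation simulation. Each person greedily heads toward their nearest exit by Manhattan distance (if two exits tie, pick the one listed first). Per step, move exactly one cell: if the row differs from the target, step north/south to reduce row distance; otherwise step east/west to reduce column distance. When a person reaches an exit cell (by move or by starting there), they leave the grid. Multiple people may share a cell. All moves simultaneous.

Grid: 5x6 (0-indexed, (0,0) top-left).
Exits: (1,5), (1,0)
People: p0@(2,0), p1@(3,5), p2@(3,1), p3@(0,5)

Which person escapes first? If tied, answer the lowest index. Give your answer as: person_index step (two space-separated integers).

Answer: 0 1

Derivation:
Step 1: p0:(2,0)->(1,0)->EXIT | p1:(3,5)->(2,5) | p2:(3,1)->(2,1) | p3:(0,5)->(1,5)->EXIT
Step 2: p0:escaped | p1:(2,5)->(1,5)->EXIT | p2:(2,1)->(1,1) | p3:escaped
Step 3: p0:escaped | p1:escaped | p2:(1,1)->(1,0)->EXIT | p3:escaped
Exit steps: [1, 2, 3, 1]
First to escape: p0 at step 1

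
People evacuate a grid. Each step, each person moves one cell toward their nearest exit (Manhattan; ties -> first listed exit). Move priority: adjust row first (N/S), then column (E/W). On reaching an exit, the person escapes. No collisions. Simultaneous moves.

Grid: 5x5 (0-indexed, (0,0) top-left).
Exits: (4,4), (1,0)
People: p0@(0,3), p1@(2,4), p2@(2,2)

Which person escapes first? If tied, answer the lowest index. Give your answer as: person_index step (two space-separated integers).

Step 1: p0:(0,3)->(1,3) | p1:(2,4)->(3,4) | p2:(2,2)->(1,2)
Step 2: p0:(1,3)->(1,2) | p1:(3,4)->(4,4)->EXIT | p2:(1,2)->(1,1)
Step 3: p0:(1,2)->(1,1) | p1:escaped | p2:(1,1)->(1,0)->EXIT
Step 4: p0:(1,1)->(1,0)->EXIT | p1:escaped | p2:escaped
Exit steps: [4, 2, 3]
First to escape: p1 at step 2

Answer: 1 2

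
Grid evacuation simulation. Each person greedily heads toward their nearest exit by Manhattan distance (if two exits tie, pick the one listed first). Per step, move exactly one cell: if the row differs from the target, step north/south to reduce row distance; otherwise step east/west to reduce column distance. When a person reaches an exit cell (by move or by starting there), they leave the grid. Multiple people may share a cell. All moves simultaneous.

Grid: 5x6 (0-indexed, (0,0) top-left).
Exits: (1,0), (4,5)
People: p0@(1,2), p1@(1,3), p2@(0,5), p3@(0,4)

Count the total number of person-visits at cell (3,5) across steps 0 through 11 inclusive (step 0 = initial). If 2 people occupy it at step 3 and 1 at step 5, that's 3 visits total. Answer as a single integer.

Step 0: p0@(1,2) p1@(1,3) p2@(0,5) p3@(0,4) -> at (3,5): 0 [-], cum=0
Step 1: p0@(1,1) p1@(1,2) p2@(1,5) p3@(1,4) -> at (3,5): 0 [-], cum=0
Step 2: p0@ESC p1@(1,1) p2@(2,5) p3@(1,3) -> at (3,5): 0 [-], cum=0
Step 3: p0@ESC p1@ESC p2@(3,5) p3@(1,2) -> at (3,5): 1 [p2], cum=1
Step 4: p0@ESC p1@ESC p2@ESC p3@(1,1) -> at (3,5): 0 [-], cum=1
Step 5: p0@ESC p1@ESC p2@ESC p3@ESC -> at (3,5): 0 [-], cum=1
Total visits = 1

Answer: 1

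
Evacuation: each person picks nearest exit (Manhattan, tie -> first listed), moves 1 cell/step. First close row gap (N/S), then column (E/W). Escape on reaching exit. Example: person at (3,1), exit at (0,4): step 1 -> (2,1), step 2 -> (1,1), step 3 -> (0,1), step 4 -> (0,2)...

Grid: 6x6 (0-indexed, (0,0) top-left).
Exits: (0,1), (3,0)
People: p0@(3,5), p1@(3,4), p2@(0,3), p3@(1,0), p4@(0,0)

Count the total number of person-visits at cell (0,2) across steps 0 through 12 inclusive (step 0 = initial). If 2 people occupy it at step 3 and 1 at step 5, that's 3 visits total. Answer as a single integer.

Answer: 1

Derivation:
Step 0: p0@(3,5) p1@(3,4) p2@(0,3) p3@(1,0) p4@(0,0) -> at (0,2): 0 [-], cum=0
Step 1: p0@(3,4) p1@(3,3) p2@(0,2) p3@(0,0) p4@ESC -> at (0,2): 1 [p2], cum=1
Step 2: p0@(3,3) p1@(3,2) p2@ESC p3@ESC p4@ESC -> at (0,2): 0 [-], cum=1
Step 3: p0@(3,2) p1@(3,1) p2@ESC p3@ESC p4@ESC -> at (0,2): 0 [-], cum=1
Step 4: p0@(3,1) p1@ESC p2@ESC p3@ESC p4@ESC -> at (0,2): 0 [-], cum=1
Step 5: p0@ESC p1@ESC p2@ESC p3@ESC p4@ESC -> at (0,2): 0 [-], cum=1
Total visits = 1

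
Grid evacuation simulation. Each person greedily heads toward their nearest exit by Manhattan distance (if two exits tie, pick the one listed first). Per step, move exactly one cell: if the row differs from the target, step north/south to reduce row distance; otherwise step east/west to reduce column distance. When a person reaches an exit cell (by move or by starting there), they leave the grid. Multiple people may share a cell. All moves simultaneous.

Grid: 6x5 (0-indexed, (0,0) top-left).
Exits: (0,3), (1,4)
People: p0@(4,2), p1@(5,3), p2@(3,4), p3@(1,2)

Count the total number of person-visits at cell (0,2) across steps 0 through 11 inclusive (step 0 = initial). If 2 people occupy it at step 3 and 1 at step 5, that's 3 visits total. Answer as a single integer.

Step 0: p0@(4,2) p1@(5,3) p2@(3,4) p3@(1,2) -> at (0,2): 0 [-], cum=0
Step 1: p0@(3,2) p1@(4,3) p2@(2,4) p3@(0,2) -> at (0,2): 1 [p3], cum=1
Step 2: p0@(2,2) p1@(3,3) p2@ESC p3@ESC -> at (0,2): 0 [-], cum=1
Step 3: p0@(1,2) p1@(2,3) p2@ESC p3@ESC -> at (0,2): 0 [-], cum=1
Step 4: p0@(0,2) p1@(1,3) p2@ESC p3@ESC -> at (0,2): 1 [p0], cum=2
Step 5: p0@ESC p1@ESC p2@ESC p3@ESC -> at (0,2): 0 [-], cum=2
Total visits = 2

Answer: 2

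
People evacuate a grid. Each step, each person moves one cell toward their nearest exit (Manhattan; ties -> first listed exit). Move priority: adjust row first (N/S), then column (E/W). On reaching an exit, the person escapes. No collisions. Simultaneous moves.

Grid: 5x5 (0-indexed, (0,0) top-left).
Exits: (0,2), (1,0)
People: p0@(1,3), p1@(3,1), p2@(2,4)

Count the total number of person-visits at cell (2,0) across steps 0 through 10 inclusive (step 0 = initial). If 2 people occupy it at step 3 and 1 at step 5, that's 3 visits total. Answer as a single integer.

Step 0: p0@(1,3) p1@(3,1) p2@(2,4) -> at (2,0): 0 [-], cum=0
Step 1: p0@(0,3) p1@(2,1) p2@(1,4) -> at (2,0): 0 [-], cum=0
Step 2: p0@ESC p1@(1,1) p2@(0,4) -> at (2,0): 0 [-], cum=0
Step 3: p0@ESC p1@ESC p2@(0,3) -> at (2,0): 0 [-], cum=0
Step 4: p0@ESC p1@ESC p2@ESC -> at (2,0): 0 [-], cum=0
Total visits = 0

Answer: 0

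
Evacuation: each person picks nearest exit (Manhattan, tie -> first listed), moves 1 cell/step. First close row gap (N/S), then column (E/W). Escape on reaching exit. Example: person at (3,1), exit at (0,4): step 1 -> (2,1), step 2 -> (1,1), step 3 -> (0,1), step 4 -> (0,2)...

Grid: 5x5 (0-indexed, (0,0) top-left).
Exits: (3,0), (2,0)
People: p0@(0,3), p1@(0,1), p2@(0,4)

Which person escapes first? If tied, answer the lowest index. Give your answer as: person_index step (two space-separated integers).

Step 1: p0:(0,3)->(1,3) | p1:(0,1)->(1,1) | p2:(0,4)->(1,4)
Step 2: p0:(1,3)->(2,3) | p1:(1,1)->(2,1) | p2:(1,4)->(2,4)
Step 3: p0:(2,3)->(2,2) | p1:(2,1)->(2,0)->EXIT | p2:(2,4)->(2,3)
Step 4: p0:(2,2)->(2,1) | p1:escaped | p2:(2,3)->(2,2)
Step 5: p0:(2,1)->(2,0)->EXIT | p1:escaped | p2:(2,2)->(2,1)
Step 6: p0:escaped | p1:escaped | p2:(2,1)->(2,0)->EXIT
Exit steps: [5, 3, 6]
First to escape: p1 at step 3

Answer: 1 3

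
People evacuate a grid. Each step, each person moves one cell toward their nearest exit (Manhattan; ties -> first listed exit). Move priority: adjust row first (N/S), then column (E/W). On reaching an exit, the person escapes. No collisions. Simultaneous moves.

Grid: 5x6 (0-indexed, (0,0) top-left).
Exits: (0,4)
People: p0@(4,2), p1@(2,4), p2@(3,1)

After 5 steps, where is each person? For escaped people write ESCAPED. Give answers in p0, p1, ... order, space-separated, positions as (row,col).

Step 1: p0:(4,2)->(3,2) | p1:(2,4)->(1,4) | p2:(3,1)->(2,1)
Step 2: p0:(3,2)->(2,2) | p1:(1,4)->(0,4)->EXIT | p2:(2,1)->(1,1)
Step 3: p0:(2,2)->(1,2) | p1:escaped | p2:(1,1)->(0,1)
Step 4: p0:(1,2)->(0,2) | p1:escaped | p2:(0,1)->(0,2)
Step 5: p0:(0,2)->(0,3) | p1:escaped | p2:(0,2)->(0,3)

(0,3) ESCAPED (0,3)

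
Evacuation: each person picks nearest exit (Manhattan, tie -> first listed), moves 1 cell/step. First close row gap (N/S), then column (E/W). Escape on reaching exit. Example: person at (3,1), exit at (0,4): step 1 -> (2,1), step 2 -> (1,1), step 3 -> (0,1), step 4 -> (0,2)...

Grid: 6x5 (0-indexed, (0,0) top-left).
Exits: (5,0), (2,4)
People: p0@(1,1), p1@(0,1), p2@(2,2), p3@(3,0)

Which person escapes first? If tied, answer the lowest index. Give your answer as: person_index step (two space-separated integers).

Step 1: p0:(1,1)->(2,1) | p1:(0,1)->(1,1) | p2:(2,2)->(2,3) | p3:(3,0)->(4,0)
Step 2: p0:(2,1)->(2,2) | p1:(1,1)->(2,1) | p2:(2,3)->(2,4)->EXIT | p3:(4,0)->(5,0)->EXIT
Step 3: p0:(2,2)->(2,3) | p1:(2,1)->(2,2) | p2:escaped | p3:escaped
Step 4: p0:(2,3)->(2,4)->EXIT | p1:(2,2)->(2,3) | p2:escaped | p3:escaped
Step 5: p0:escaped | p1:(2,3)->(2,4)->EXIT | p2:escaped | p3:escaped
Exit steps: [4, 5, 2, 2]
First to escape: p2 at step 2

Answer: 2 2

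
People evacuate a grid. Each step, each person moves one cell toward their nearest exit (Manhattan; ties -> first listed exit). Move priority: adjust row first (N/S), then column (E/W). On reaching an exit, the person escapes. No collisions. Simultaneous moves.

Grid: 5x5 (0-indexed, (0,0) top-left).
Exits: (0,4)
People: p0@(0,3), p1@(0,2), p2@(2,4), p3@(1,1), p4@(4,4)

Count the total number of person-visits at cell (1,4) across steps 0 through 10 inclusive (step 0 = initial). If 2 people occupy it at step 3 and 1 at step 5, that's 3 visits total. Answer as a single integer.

Answer: 2

Derivation:
Step 0: p0@(0,3) p1@(0,2) p2@(2,4) p3@(1,1) p4@(4,4) -> at (1,4): 0 [-], cum=0
Step 1: p0@ESC p1@(0,3) p2@(1,4) p3@(0,1) p4@(3,4) -> at (1,4): 1 [p2], cum=1
Step 2: p0@ESC p1@ESC p2@ESC p3@(0,2) p4@(2,4) -> at (1,4): 0 [-], cum=1
Step 3: p0@ESC p1@ESC p2@ESC p3@(0,3) p4@(1,4) -> at (1,4): 1 [p4], cum=2
Step 4: p0@ESC p1@ESC p2@ESC p3@ESC p4@ESC -> at (1,4): 0 [-], cum=2
Total visits = 2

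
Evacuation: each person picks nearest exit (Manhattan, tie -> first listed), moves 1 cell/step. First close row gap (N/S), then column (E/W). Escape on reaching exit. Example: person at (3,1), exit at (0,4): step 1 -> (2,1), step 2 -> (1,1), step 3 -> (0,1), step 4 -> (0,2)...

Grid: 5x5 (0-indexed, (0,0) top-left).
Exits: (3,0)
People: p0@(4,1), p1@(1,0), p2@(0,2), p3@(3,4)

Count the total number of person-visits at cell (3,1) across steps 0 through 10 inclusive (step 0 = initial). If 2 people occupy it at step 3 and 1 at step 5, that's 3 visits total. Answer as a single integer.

Step 0: p0@(4,1) p1@(1,0) p2@(0,2) p3@(3,4) -> at (3,1): 0 [-], cum=0
Step 1: p0@(3,1) p1@(2,0) p2@(1,2) p3@(3,3) -> at (3,1): 1 [p0], cum=1
Step 2: p0@ESC p1@ESC p2@(2,2) p3@(3,2) -> at (3,1): 0 [-], cum=1
Step 3: p0@ESC p1@ESC p2@(3,2) p3@(3,1) -> at (3,1): 1 [p3], cum=2
Step 4: p0@ESC p1@ESC p2@(3,1) p3@ESC -> at (3,1): 1 [p2], cum=3
Step 5: p0@ESC p1@ESC p2@ESC p3@ESC -> at (3,1): 0 [-], cum=3
Total visits = 3

Answer: 3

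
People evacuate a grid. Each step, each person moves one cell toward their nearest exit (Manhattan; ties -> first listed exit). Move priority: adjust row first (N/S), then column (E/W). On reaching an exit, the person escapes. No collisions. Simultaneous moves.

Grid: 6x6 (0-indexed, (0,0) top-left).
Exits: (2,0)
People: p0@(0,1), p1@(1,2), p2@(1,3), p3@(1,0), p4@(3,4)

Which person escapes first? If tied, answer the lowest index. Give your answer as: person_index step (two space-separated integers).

Step 1: p0:(0,1)->(1,1) | p1:(1,2)->(2,2) | p2:(1,3)->(2,3) | p3:(1,0)->(2,0)->EXIT | p4:(3,4)->(2,4)
Step 2: p0:(1,1)->(2,1) | p1:(2,2)->(2,1) | p2:(2,3)->(2,2) | p3:escaped | p4:(2,4)->(2,3)
Step 3: p0:(2,1)->(2,0)->EXIT | p1:(2,1)->(2,0)->EXIT | p2:(2,2)->(2,1) | p3:escaped | p4:(2,3)->(2,2)
Step 4: p0:escaped | p1:escaped | p2:(2,1)->(2,0)->EXIT | p3:escaped | p4:(2,2)->(2,1)
Step 5: p0:escaped | p1:escaped | p2:escaped | p3:escaped | p4:(2,1)->(2,0)->EXIT
Exit steps: [3, 3, 4, 1, 5]
First to escape: p3 at step 1

Answer: 3 1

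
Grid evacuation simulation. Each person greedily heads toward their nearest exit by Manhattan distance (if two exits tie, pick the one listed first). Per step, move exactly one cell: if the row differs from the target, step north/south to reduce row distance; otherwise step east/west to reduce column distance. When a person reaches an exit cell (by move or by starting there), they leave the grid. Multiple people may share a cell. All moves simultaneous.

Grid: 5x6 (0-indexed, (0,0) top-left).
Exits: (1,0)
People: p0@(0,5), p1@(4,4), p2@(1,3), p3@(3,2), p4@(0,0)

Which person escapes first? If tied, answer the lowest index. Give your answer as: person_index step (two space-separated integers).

Answer: 4 1

Derivation:
Step 1: p0:(0,5)->(1,5) | p1:(4,4)->(3,4) | p2:(1,3)->(1,2) | p3:(3,2)->(2,2) | p4:(0,0)->(1,0)->EXIT
Step 2: p0:(1,5)->(1,4) | p1:(3,4)->(2,4) | p2:(1,2)->(1,1) | p3:(2,2)->(1,2) | p4:escaped
Step 3: p0:(1,4)->(1,3) | p1:(2,4)->(1,4) | p2:(1,1)->(1,0)->EXIT | p3:(1,2)->(1,1) | p4:escaped
Step 4: p0:(1,3)->(1,2) | p1:(1,4)->(1,3) | p2:escaped | p3:(1,1)->(1,0)->EXIT | p4:escaped
Step 5: p0:(1,2)->(1,1) | p1:(1,3)->(1,2) | p2:escaped | p3:escaped | p4:escaped
Step 6: p0:(1,1)->(1,0)->EXIT | p1:(1,2)->(1,1) | p2:escaped | p3:escaped | p4:escaped
Step 7: p0:escaped | p1:(1,1)->(1,0)->EXIT | p2:escaped | p3:escaped | p4:escaped
Exit steps: [6, 7, 3, 4, 1]
First to escape: p4 at step 1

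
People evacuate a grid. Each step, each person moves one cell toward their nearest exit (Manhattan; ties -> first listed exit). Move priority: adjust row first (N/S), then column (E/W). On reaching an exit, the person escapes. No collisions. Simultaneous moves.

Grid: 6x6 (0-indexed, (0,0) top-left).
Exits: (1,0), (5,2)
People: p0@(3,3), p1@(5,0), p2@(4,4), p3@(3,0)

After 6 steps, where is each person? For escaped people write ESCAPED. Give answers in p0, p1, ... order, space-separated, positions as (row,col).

Step 1: p0:(3,3)->(4,3) | p1:(5,0)->(5,1) | p2:(4,4)->(5,4) | p3:(3,0)->(2,0)
Step 2: p0:(4,3)->(5,3) | p1:(5,1)->(5,2)->EXIT | p2:(5,4)->(5,3) | p3:(2,0)->(1,0)->EXIT
Step 3: p0:(5,3)->(5,2)->EXIT | p1:escaped | p2:(5,3)->(5,2)->EXIT | p3:escaped

ESCAPED ESCAPED ESCAPED ESCAPED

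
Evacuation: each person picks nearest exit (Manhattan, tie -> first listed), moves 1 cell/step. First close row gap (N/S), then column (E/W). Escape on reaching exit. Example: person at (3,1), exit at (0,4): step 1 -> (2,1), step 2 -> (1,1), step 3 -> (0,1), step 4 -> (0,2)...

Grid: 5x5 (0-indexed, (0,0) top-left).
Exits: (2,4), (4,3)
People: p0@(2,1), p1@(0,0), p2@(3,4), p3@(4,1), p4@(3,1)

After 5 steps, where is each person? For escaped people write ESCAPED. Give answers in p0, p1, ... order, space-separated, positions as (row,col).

Step 1: p0:(2,1)->(2,2) | p1:(0,0)->(1,0) | p2:(3,4)->(2,4)->EXIT | p3:(4,1)->(4,2) | p4:(3,1)->(4,1)
Step 2: p0:(2,2)->(2,3) | p1:(1,0)->(2,0) | p2:escaped | p3:(4,2)->(4,3)->EXIT | p4:(4,1)->(4,2)
Step 3: p0:(2,3)->(2,4)->EXIT | p1:(2,0)->(2,1) | p2:escaped | p3:escaped | p4:(4,2)->(4,3)->EXIT
Step 4: p0:escaped | p1:(2,1)->(2,2) | p2:escaped | p3:escaped | p4:escaped
Step 5: p0:escaped | p1:(2,2)->(2,3) | p2:escaped | p3:escaped | p4:escaped

ESCAPED (2,3) ESCAPED ESCAPED ESCAPED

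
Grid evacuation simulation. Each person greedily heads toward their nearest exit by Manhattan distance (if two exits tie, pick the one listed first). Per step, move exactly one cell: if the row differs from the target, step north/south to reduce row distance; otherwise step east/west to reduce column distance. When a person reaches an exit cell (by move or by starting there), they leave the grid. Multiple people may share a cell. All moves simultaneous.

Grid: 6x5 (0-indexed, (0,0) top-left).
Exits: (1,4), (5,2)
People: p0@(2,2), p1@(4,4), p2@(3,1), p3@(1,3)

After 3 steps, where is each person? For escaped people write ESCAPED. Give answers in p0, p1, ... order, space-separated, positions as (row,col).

Step 1: p0:(2,2)->(1,2) | p1:(4,4)->(3,4) | p2:(3,1)->(4,1) | p3:(1,3)->(1,4)->EXIT
Step 2: p0:(1,2)->(1,3) | p1:(3,4)->(2,4) | p2:(4,1)->(5,1) | p3:escaped
Step 3: p0:(1,3)->(1,4)->EXIT | p1:(2,4)->(1,4)->EXIT | p2:(5,1)->(5,2)->EXIT | p3:escaped

ESCAPED ESCAPED ESCAPED ESCAPED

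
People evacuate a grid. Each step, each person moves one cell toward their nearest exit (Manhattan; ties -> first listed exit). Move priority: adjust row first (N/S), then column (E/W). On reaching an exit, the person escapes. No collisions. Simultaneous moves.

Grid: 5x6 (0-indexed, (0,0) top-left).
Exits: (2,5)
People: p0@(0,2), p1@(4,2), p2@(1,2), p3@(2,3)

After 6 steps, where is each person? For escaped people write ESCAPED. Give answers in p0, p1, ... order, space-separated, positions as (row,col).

Step 1: p0:(0,2)->(1,2) | p1:(4,2)->(3,2) | p2:(1,2)->(2,2) | p3:(2,3)->(2,4)
Step 2: p0:(1,2)->(2,2) | p1:(3,2)->(2,2) | p2:(2,2)->(2,3) | p3:(2,4)->(2,5)->EXIT
Step 3: p0:(2,2)->(2,3) | p1:(2,2)->(2,3) | p2:(2,3)->(2,4) | p3:escaped
Step 4: p0:(2,3)->(2,4) | p1:(2,3)->(2,4) | p2:(2,4)->(2,5)->EXIT | p3:escaped
Step 5: p0:(2,4)->(2,5)->EXIT | p1:(2,4)->(2,5)->EXIT | p2:escaped | p3:escaped

ESCAPED ESCAPED ESCAPED ESCAPED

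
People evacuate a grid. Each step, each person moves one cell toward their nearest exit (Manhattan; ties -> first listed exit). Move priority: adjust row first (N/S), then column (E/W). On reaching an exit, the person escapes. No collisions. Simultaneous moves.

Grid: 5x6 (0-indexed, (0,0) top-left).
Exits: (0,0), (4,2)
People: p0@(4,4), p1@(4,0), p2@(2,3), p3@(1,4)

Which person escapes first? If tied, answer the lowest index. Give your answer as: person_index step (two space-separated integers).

Answer: 0 2

Derivation:
Step 1: p0:(4,4)->(4,3) | p1:(4,0)->(4,1) | p2:(2,3)->(3,3) | p3:(1,4)->(0,4)
Step 2: p0:(4,3)->(4,2)->EXIT | p1:(4,1)->(4,2)->EXIT | p2:(3,3)->(4,3) | p3:(0,4)->(0,3)
Step 3: p0:escaped | p1:escaped | p2:(4,3)->(4,2)->EXIT | p3:(0,3)->(0,2)
Step 4: p0:escaped | p1:escaped | p2:escaped | p3:(0,2)->(0,1)
Step 5: p0:escaped | p1:escaped | p2:escaped | p3:(0,1)->(0,0)->EXIT
Exit steps: [2, 2, 3, 5]
First to escape: p0 at step 2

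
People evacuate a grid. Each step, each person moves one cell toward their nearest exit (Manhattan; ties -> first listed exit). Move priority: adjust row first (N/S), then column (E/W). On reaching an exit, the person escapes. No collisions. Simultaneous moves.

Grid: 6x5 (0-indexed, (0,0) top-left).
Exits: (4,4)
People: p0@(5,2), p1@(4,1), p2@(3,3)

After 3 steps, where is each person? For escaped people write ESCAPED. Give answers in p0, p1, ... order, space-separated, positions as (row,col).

Step 1: p0:(5,2)->(4,2) | p1:(4,1)->(4,2) | p2:(3,3)->(4,3)
Step 2: p0:(4,2)->(4,3) | p1:(4,2)->(4,3) | p2:(4,3)->(4,4)->EXIT
Step 3: p0:(4,3)->(4,4)->EXIT | p1:(4,3)->(4,4)->EXIT | p2:escaped

ESCAPED ESCAPED ESCAPED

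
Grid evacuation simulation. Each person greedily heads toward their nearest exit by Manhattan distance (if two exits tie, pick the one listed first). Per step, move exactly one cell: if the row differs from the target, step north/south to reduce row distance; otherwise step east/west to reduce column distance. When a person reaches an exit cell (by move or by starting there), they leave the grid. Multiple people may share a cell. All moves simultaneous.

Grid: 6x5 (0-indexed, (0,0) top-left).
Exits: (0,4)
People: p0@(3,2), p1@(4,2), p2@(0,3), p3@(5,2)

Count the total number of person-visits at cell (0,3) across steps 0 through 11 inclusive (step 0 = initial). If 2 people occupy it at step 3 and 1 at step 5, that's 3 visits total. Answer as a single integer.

Answer: 4

Derivation:
Step 0: p0@(3,2) p1@(4,2) p2@(0,3) p3@(5,2) -> at (0,3): 1 [p2], cum=1
Step 1: p0@(2,2) p1@(3,2) p2@ESC p3@(4,2) -> at (0,3): 0 [-], cum=1
Step 2: p0@(1,2) p1@(2,2) p2@ESC p3@(3,2) -> at (0,3): 0 [-], cum=1
Step 3: p0@(0,2) p1@(1,2) p2@ESC p3@(2,2) -> at (0,3): 0 [-], cum=1
Step 4: p0@(0,3) p1@(0,2) p2@ESC p3@(1,2) -> at (0,3): 1 [p0], cum=2
Step 5: p0@ESC p1@(0,3) p2@ESC p3@(0,2) -> at (0,3): 1 [p1], cum=3
Step 6: p0@ESC p1@ESC p2@ESC p3@(0,3) -> at (0,3): 1 [p3], cum=4
Step 7: p0@ESC p1@ESC p2@ESC p3@ESC -> at (0,3): 0 [-], cum=4
Total visits = 4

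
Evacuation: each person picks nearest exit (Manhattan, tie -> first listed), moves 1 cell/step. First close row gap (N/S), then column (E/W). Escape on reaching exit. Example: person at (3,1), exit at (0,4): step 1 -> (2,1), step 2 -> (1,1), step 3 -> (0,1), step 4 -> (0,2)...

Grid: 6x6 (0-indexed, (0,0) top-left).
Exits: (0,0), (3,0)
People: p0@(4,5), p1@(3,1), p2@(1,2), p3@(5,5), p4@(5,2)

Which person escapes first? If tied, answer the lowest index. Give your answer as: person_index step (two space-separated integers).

Step 1: p0:(4,5)->(3,5) | p1:(3,1)->(3,0)->EXIT | p2:(1,2)->(0,2) | p3:(5,5)->(4,5) | p4:(5,2)->(4,2)
Step 2: p0:(3,5)->(3,4) | p1:escaped | p2:(0,2)->(0,1) | p3:(4,5)->(3,5) | p4:(4,2)->(3,2)
Step 3: p0:(3,4)->(3,3) | p1:escaped | p2:(0,1)->(0,0)->EXIT | p3:(3,5)->(3,4) | p4:(3,2)->(3,1)
Step 4: p0:(3,3)->(3,2) | p1:escaped | p2:escaped | p3:(3,4)->(3,3) | p4:(3,1)->(3,0)->EXIT
Step 5: p0:(3,2)->(3,1) | p1:escaped | p2:escaped | p3:(3,3)->(3,2) | p4:escaped
Step 6: p0:(3,1)->(3,0)->EXIT | p1:escaped | p2:escaped | p3:(3,2)->(3,1) | p4:escaped
Step 7: p0:escaped | p1:escaped | p2:escaped | p3:(3,1)->(3,0)->EXIT | p4:escaped
Exit steps: [6, 1, 3, 7, 4]
First to escape: p1 at step 1

Answer: 1 1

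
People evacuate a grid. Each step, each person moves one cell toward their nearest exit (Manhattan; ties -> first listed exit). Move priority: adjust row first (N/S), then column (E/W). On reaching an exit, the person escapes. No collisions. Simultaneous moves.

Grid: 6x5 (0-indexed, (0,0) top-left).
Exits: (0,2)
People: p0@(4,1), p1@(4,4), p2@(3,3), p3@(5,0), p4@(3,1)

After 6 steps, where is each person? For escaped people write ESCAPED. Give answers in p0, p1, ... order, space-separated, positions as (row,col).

Step 1: p0:(4,1)->(3,1) | p1:(4,4)->(3,4) | p2:(3,3)->(2,3) | p3:(5,0)->(4,0) | p4:(3,1)->(2,1)
Step 2: p0:(3,1)->(2,1) | p1:(3,4)->(2,4) | p2:(2,3)->(1,3) | p3:(4,0)->(3,0) | p4:(2,1)->(1,1)
Step 3: p0:(2,1)->(1,1) | p1:(2,4)->(1,4) | p2:(1,3)->(0,3) | p3:(3,0)->(2,0) | p4:(1,1)->(0,1)
Step 4: p0:(1,1)->(0,1) | p1:(1,4)->(0,4) | p2:(0,3)->(0,2)->EXIT | p3:(2,0)->(1,0) | p4:(0,1)->(0,2)->EXIT
Step 5: p0:(0,1)->(0,2)->EXIT | p1:(0,4)->(0,3) | p2:escaped | p3:(1,0)->(0,0) | p4:escaped
Step 6: p0:escaped | p1:(0,3)->(0,2)->EXIT | p2:escaped | p3:(0,0)->(0,1) | p4:escaped

ESCAPED ESCAPED ESCAPED (0,1) ESCAPED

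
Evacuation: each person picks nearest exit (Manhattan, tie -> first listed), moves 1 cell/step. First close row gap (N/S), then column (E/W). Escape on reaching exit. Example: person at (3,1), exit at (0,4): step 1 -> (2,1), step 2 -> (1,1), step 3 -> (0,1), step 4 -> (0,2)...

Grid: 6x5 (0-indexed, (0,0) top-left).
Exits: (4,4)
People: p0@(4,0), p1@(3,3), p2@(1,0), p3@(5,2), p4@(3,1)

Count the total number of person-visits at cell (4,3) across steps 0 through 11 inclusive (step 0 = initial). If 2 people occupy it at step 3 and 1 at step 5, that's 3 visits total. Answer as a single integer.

Step 0: p0@(4,0) p1@(3,3) p2@(1,0) p3@(5,2) p4@(3,1) -> at (4,3): 0 [-], cum=0
Step 1: p0@(4,1) p1@(4,3) p2@(2,0) p3@(4,2) p4@(4,1) -> at (4,3): 1 [p1], cum=1
Step 2: p0@(4,2) p1@ESC p2@(3,0) p3@(4,3) p4@(4,2) -> at (4,3): 1 [p3], cum=2
Step 3: p0@(4,3) p1@ESC p2@(4,0) p3@ESC p4@(4,3) -> at (4,3): 2 [p0,p4], cum=4
Step 4: p0@ESC p1@ESC p2@(4,1) p3@ESC p4@ESC -> at (4,3): 0 [-], cum=4
Step 5: p0@ESC p1@ESC p2@(4,2) p3@ESC p4@ESC -> at (4,3): 0 [-], cum=4
Step 6: p0@ESC p1@ESC p2@(4,3) p3@ESC p4@ESC -> at (4,3): 1 [p2], cum=5
Step 7: p0@ESC p1@ESC p2@ESC p3@ESC p4@ESC -> at (4,3): 0 [-], cum=5
Total visits = 5

Answer: 5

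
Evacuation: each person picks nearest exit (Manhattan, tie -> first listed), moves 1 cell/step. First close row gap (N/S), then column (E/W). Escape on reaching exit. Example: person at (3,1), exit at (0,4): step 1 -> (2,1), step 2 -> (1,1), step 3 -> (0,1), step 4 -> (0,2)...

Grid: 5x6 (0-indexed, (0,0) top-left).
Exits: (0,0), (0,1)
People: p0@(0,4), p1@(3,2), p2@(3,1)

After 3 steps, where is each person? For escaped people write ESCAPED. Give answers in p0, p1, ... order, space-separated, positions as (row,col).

Step 1: p0:(0,4)->(0,3) | p1:(3,2)->(2,2) | p2:(3,1)->(2,1)
Step 2: p0:(0,3)->(0,2) | p1:(2,2)->(1,2) | p2:(2,1)->(1,1)
Step 3: p0:(0,2)->(0,1)->EXIT | p1:(1,2)->(0,2) | p2:(1,1)->(0,1)->EXIT

ESCAPED (0,2) ESCAPED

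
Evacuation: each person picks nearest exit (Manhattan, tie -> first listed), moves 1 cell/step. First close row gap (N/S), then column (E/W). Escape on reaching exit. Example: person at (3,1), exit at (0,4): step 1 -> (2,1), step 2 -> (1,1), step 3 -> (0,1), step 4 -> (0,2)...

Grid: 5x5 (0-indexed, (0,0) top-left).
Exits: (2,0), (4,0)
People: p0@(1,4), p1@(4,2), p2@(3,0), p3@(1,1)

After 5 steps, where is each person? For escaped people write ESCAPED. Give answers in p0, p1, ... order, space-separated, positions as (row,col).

Step 1: p0:(1,4)->(2,4) | p1:(4,2)->(4,1) | p2:(3,0)->(2,0)->EXIT | p3:(1,1)->(2,1)
Step 2: p0:(2,4)->(2,3) | p1:(4,1)->(4,0)->EXIT | p2:escaped | p3:(2,1)->(2,0)->EXIT
Step 3: p0:(2,3)->(2,2) | p1:escaped | p2:escaped | p3:escaped
Step 4: p0:(2,2)->(2,1) | p1:escaped | p2:escaped | p3:escaped
Step 5: p0:(2,1)->(2,0)->EXIT | p1:escaped | p2:escaped | p3:escaped

ESCAPED ESCAPED ESCAPED ESCAPED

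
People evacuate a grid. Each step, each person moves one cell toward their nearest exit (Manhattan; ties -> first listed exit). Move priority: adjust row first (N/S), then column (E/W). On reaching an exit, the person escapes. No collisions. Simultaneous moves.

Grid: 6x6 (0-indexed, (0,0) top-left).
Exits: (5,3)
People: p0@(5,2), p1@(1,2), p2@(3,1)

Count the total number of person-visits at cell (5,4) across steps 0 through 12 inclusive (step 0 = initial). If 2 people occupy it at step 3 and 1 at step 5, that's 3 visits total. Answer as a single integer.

Step 0: p0@(5,2) p1@(1,2) p2@(3,1) -> at (5,4): 0 [-], cum=0
Step 1: p0@ESC p1@(2,2) p2@(4,1) -> at (5,4): 0 [-], cum=0
Step 2: p0@ESC p1@(3,2) p2@(5,1) -> at (5,4): 0 [-], cum=0
Step 3: p0@ESC p1@(4,2) p2@(5,2) -> at (5,4): 0 [-], cum=0
Step 4: p0@ESC p1@(5,2) p2@ESC -> at (5,4): 0 [-], cum=0
Step 5: p0@ESC p1@ESC p2@ESC -> at (5,4): 0 [-], cum=0
Total visits = 0

Answer: 0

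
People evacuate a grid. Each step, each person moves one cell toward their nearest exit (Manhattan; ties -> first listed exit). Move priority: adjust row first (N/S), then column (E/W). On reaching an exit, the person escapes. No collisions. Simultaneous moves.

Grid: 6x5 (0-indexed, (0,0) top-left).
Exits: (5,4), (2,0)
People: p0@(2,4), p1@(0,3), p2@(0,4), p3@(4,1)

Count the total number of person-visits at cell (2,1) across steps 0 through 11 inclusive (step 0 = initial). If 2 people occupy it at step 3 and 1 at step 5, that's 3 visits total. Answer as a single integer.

Answer: 2

Derivation:
Step 0: p0@(2,4) p1@(0,3) p2@(0,4) p3@(4,1) -> at (2,1): 0 [-], cum=0
Step 1: p0@(3,4) p1@(1,3) p2@(1,4) p3@(3,1) -> at (2,1): 0 [-], cum=0
Step 2: p0@(4,4) p1@(2,3) p2@(2,4) p3@(2,1) -> at (2,1): 1 [p3], cum=1
Step 3: p0@ESC p1@(2,2) p2@(3,4) p3@ESC -> at (2,1): 0 [-], cum=1
Step 4: p0@ESC p1@(2,1) p2@(4,4) p3@ESC -> at (2,1): 1 [p1], cum=2
Step 5: p0@ESC p1@ESC p2@ESC p3@ESC -> at (2,1): 0 [-], cum=2
Total visits = 2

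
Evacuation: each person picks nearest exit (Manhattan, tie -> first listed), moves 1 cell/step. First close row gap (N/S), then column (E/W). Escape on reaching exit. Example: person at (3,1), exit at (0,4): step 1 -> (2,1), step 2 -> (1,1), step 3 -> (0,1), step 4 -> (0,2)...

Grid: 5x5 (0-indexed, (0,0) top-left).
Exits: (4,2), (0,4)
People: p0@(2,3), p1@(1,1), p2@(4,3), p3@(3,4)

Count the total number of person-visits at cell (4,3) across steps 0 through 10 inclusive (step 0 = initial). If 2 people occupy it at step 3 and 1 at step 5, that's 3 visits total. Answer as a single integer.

Step 0: p0@(2,3) p1@(1,1) p2@(4,3) p3@(3,4) -> at (4,3): 1 [p2], cum=1
Step 1: p0@(3,3) p1@(2,1) p2@ESC p3@(4,4) -> at (4,3): 0 [-], cum=1
Step 2: p0@(4,3) p1@(3,1) p2@ESC p3@(4,3) -> at (4,3): 2 [p0,p3], cum=3
Step 3: p0@ESC p1@(4,1) p2@ESC p3@ESC -> at (4,3): 0 [-], cum=3
Step 4: p0@ESC p1@ESC p2@ESC p3@ESC -> at (4,3): 0 [-], cum=3
Total visits = 3

Answer: 3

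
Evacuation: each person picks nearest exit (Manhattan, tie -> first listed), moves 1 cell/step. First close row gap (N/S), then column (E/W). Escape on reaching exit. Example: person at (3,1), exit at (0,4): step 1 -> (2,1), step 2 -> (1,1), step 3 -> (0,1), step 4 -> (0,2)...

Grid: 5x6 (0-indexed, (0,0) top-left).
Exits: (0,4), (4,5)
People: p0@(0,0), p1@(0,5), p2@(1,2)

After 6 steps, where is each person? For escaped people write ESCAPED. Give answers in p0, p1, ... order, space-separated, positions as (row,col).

Step 1: p0:(0,0)->(0,1) | p1:(0,5)->(0,4)->EXIT | p2:(1,2)->(0,2)
Step 2: p0:(0,1)->(0,2) | p1:escaped | p2:(0,2)->(0,3)
Step 3: p0:(0,2)->(0,3) | p1:escaped | p2:(0,3)->(0,4)->EXIT
Step 4: p0:(0,3)->(0,4)->EXIT | p1:escaped | p2:escaped

ESCAPED ESCAPED ESCAPED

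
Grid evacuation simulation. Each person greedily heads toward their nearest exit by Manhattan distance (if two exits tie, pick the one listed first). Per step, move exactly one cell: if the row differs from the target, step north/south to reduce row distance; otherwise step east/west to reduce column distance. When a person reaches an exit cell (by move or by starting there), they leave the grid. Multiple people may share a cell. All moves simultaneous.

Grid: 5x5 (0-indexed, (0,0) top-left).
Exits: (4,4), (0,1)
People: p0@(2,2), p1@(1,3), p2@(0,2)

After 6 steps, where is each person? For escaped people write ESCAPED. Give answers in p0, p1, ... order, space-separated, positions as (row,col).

Step 1: p0:(2,2)->(1,2) | p1:(1,3)->(0,3) | p2:(0,2)->(0,1)->EXIT
Step 2: p0:(1,2)->(0,2) | p1:(0,3)->(0,2) | p2:escaped
Step 3: p0:(0,2)->(0,1)->EXIT | p1:(0,2)->(0,1)->EXIT | p2:escaped

ESCAPED ESCAPED ESCAPED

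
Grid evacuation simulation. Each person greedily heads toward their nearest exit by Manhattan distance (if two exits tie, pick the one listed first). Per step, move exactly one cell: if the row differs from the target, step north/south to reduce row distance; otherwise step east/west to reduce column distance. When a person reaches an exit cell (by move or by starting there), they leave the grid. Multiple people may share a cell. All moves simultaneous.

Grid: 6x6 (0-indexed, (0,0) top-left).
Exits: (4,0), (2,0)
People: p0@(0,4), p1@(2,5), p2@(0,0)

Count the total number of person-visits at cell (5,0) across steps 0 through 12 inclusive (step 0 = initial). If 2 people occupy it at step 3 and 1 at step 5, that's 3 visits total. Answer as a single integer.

Step 0: p0@(0,4) p1@(2,5) p2@(0,0) -> at (5,0): 0 [-], cum=0
Step 1: p0@(1,4) p1@(2,4) p2@(1,0) -> at (5,0): 0 [-], cum=0
Step 2: p0@(2,4) p1@(2,3) p2@ESC -> at (5,0): 0 [-], cum=0
Step 3: p0@(2,3) p1@(2,2) p2@ESC -> at (5,0): 0 [-], cum=0
Step 4: p0@(2,2) p1@(2,1) p2@ESC -> at (5,0): 0 [-], cum=0
Step 5: p0@(2,1) p1@ESC p2@ESC -> at (5,0): 0 [-], cum=0
Step 6: p0@ESC p1@ESC p2@ESC -> at (5,0): 0 [-], cum=0
Total visits = 0

Answer: 0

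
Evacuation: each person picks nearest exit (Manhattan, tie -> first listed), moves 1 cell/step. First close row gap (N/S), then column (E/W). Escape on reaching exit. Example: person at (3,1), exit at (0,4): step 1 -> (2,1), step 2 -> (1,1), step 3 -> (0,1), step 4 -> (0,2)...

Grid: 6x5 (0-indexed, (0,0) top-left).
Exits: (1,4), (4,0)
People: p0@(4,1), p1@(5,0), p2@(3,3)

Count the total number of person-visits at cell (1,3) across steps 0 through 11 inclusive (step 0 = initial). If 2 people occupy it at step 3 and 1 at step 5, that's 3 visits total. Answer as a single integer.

Answer: 1

Derivation:
Step 0: p0@(4,1) p1@(5,0) p2@(3,3) -> at (1,3): 0 [-], cum=0
Step 1: p0@ESC p1@ESC p2@(2,3) -> at (1,3): 0 [-], cum=0
Step 2: p0@ESC p1@ESC p2@(1,3) -> at (1,3): 1 [p2], cum=1
Step 3: p0@ESC p1@ESC p2@ESC -> at (1,3): 0 [-], cum=1
Total visits = 1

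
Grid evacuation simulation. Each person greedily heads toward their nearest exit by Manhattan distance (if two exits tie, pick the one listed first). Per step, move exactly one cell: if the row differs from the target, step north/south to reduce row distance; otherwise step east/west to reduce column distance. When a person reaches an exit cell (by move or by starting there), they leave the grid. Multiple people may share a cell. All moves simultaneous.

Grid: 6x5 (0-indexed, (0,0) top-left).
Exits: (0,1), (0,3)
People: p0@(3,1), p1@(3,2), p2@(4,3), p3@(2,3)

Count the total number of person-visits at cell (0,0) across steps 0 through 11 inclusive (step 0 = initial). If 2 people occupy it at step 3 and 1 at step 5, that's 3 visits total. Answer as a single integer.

Answer: 0

Derivation:
Step 0: p0@(3,1) p1@(3,2) p2@(4,3) p3@(2,3) -> at (0,0): 0 [-], cum=0
Step 1: p0@(2,1) p1@(2,2) p2@(3,3) p3@(1,3) -> at (0,0): 0 [-], cum=0
Step 2: p0@(1,1) p1@(1,2) p2@(2,3) p3@ESC -> at (0,0): 0 [-], cum=0
Step 3: p0@ESC p1@(0,2) p2@(1,3) p3@ESC -> at (0,0): 0 [-], cum=0
Step 4: p0@ESC p1@ESC p2@ESC p3@ESC -> at (0,0): 0 [-], cum=0
Total visits = 0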